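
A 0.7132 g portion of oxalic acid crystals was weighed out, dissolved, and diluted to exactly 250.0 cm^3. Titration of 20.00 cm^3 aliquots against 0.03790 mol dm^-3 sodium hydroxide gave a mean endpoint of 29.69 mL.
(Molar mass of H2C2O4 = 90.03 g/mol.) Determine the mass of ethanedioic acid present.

H2C2O4 + 2 NaOH → Na2C2O4 + 2 H2O
n(NaOH) per titration = 0.02969 × 0.03790 = 1.125 × 10^-3 mol
From the 1:2 ratio, n(H2C2O4) in each aliquot = 1/2 × 1.125 × 10^-3 = 5.626 × 10^-4 mol
n(H2C2O4) in the whole flask = 5.626 × 10^-4 × 250.0/20.00 = 7.033 × 10^-3 mol
mass of H2C2O4 = 7.033 × 10^-3 × 90.03 = 0.6332 g

0.6332 g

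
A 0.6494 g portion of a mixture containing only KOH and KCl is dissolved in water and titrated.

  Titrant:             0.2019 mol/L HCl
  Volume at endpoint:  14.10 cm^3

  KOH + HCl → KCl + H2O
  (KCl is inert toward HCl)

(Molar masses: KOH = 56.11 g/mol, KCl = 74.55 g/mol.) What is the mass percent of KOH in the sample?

24.60 %

n(HCl) = 0.01410 × 0.2019 = 2.847 × 10^-3 mol
Let x = n(KOH), y = n(KCl).
Titrant: 1x = 2.847 × 10^-3;  mass: 56.11x + 74.55y = 0.6494
Solving, x = 2.847 × 10^-3 mol, y = 6.568 × 10^-3 mol
mass of KOH = 2.847 × 10^-3 × 56.11 = 0.1597 g
% KOH = 0.1597 / 0.6494 × 100 = 24.60 %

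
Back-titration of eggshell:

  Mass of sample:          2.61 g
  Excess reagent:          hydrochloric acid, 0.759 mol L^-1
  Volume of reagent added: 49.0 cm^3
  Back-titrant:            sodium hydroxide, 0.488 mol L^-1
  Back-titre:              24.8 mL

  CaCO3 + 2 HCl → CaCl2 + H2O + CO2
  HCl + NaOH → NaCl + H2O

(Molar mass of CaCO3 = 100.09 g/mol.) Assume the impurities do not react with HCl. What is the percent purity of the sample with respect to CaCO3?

48.1 %

n(HCl) added = 0.0490 × 0.759 = 0.0372 mol
n(NaOH) used in back-titration = 0.0248 × 0.488 = 0.0121 mol
n(HCl) left over = 0.0121 mol (1:1 ratio)
n(HCl) consumed by analyte = 0.0372 − 0.0121 = 0.0251 mol
From the 1:2 ratio, n(CaCO3) = 1/2 × 0.0251 = 0.0125 mol
mass of CaCO3 = 0.0125 × 100.09 = 1.26 g
% CaCO3 = 1.26 / 2.61 × 100 = 48.1 %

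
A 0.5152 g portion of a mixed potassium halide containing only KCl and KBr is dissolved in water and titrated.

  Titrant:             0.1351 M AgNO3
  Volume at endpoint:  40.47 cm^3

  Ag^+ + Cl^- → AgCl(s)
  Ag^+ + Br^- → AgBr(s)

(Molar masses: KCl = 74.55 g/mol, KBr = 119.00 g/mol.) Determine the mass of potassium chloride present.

0.2271 g

n(AgNO3) = 0.04047 × 0.1351 = 5.467 × 10^-3 mol
Let x = n(KCl), y = n(KBr).
Titrant: 1x + 1y = 5.467 × 10^-3;  mass: 74.55x + 119.00y = 0.5152
Solving, x = 3.047 × 10^-3 mol, y = 2.421 × 10^-3 mol
mass of KCl = 3.047 × 10^-3 × 74.55 = 0.2271 g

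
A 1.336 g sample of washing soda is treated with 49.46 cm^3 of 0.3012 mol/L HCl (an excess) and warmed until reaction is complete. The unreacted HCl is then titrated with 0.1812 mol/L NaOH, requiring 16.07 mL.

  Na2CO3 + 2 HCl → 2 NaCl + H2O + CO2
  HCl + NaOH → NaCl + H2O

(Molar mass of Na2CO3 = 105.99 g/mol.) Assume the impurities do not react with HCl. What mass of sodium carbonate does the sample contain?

0.6352 g

n(HCl) added = 0.04946 × 0.3012 = 0.01490 mol
n(NaOH) used in back-titration = 0.01607 × 0.1812 = 2.912 × 10^-3 mol
n(HCl) left over = 2.912 × 10^-3 mol (1:1 ratio)
n(HCl) consumed by analyte = 0.01490 − 2.912 × 10^-3 = 0.01199 mol
From the 1:2 ratio, n(Na2CO3) = 1/2 × 0.01199 = 5.993 × 10^-3 mol
mass of Na2CO3 = 5.993 × 10^-3 × 105.99 = 0.6352 g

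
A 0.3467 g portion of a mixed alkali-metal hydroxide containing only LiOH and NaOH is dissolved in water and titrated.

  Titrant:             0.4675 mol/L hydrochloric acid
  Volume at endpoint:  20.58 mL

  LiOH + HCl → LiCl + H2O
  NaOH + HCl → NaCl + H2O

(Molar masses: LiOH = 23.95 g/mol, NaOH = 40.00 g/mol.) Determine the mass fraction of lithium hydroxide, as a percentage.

n(HCl) = 0.02058 × 0.4675 = 9.621 × 10^-3 mol
Let x = n(LiOH), y = n(NaOH).
Titrant: 1x + 1y = 9.621 × 10^-3;  mass: 23.95x + 40.00y = 0.3467
Solving, x = 2.377 × 10^-3 mol, y = 7.244 × 10^-3 mol
mass of LiOH = 2.377 × 10^-3 × 23.95 = 0.05692 g
% LiOH = 0.05692 / 0.3467 × 100 = 16.42 %

16.42 %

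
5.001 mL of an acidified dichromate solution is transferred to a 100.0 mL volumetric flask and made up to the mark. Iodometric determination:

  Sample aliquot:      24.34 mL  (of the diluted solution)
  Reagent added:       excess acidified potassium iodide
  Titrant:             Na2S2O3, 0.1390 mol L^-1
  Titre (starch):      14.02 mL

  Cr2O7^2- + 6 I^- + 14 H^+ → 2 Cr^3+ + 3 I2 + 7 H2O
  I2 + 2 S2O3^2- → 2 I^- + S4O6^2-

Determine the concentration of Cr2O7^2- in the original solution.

0.2668 mol/L

n(S2O3^2-) = 0.01402 × 0.1390 = 1.949 × 10^-3 mol
n(I2) = n(S2O3^2-)/2 = 9.744 × 10^-4 mol
From the 1:3 ratio, n(Cr2O7^2-) in the aliquot = 1/3 × 9.744 × 10^-4 = 3.248 × 10^-4 mol
[Cr2O7^2-]_dilute = 3.248 × 10^-4 / 0.02434 = 0.01334 mol/L
[Cr2O7^2-]_original = 0.01334 × 100.0/5.001 = 0.2668 mol/L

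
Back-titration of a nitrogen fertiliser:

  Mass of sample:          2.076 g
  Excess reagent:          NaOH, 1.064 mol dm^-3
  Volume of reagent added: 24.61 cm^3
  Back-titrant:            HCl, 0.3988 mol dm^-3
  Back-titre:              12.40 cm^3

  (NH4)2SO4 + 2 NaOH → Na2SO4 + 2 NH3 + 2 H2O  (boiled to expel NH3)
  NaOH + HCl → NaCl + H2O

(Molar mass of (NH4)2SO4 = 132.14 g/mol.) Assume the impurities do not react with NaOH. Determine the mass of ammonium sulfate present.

n(NaOH) added = 0.02461 × 1.064 = 0.02619 mol
n(HCl) used in back-titration = 0.01240 × 0.3988 = 4.945 × 10^-3 mol
n(NaOH) left over = 4.945 × 10^-3 mol (1:1 ratio)
n(NaOH) consumed by analyte = 0.02619 − 4.945 × 10^-3 = 0.02124 mol
From the 1:2 ratio, n((NH4)2SO4) = 1/2 × 0.02124 = 0.01062 mol
mass of (NH4)2SO4 = 0.01062 × 132.14 = 1.403 g

1.403 g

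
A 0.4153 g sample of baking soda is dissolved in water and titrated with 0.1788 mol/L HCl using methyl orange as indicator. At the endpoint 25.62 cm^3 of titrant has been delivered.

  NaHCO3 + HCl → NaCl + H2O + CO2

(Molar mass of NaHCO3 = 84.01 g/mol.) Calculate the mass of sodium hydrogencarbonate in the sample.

0.3848 g

n(HCl) = 0.02562 L × 0.1788 mol/L = 4.581 × 10^-3 mol
n(NaHCO3) = 4.581 × 10^-3 mol (1:1 ratio)
mass of NaHCO3 = 4.581 × 10^-3 × 84.01 g/mol = 0.3848 g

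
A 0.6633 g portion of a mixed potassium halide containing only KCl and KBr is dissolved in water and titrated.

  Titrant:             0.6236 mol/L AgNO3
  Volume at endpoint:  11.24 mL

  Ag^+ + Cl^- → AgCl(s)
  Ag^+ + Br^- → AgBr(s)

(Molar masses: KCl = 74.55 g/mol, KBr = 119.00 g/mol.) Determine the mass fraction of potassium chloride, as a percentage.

43.19 %

n(AgNO3) = 0.01124 × 0.6236 = 7.009 × 10^-3 mol
Let x = n(KCl), y = n(KBr).
Titrant: 1x + 1y = 7.009 × 10^-3;  mass: 74.55x + 119.00y = 0.6633
Solving, x = 3.843 × 10^-3 mol, y = 3.167 × 10^-3 mol
mass of KCl = 3.843 × 10^-3 × 74.55 = 0.2865 g
% KCl = 0.2865 / 0.6633 × 100 = 43.19 %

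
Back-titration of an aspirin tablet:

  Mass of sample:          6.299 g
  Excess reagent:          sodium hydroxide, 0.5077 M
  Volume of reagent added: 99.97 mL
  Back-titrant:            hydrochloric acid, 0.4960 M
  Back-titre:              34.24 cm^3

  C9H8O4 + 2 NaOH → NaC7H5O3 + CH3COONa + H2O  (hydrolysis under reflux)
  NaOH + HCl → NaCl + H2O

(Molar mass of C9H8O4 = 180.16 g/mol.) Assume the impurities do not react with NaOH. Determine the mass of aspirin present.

n(NaOH) added = 0.09997 × 0.5077 = 0.05075 mol
n(HCl) used in back-titration = 0.03424 × 0.4960 = 0.01698 mol
n(NaOH) left over = 0.01698 mol (1:1 ratio)
n(NaOH) consumed by analyte = 0.05075 − 0.01698 = 0.03377 mol
From the 1:2 ratio, n(C9H8O4) = 1/2 × 0.03377 = 0.01689 mol
mass of C9H8O4 = 0.01689 × 180.16 = 3.042 g

3.042 g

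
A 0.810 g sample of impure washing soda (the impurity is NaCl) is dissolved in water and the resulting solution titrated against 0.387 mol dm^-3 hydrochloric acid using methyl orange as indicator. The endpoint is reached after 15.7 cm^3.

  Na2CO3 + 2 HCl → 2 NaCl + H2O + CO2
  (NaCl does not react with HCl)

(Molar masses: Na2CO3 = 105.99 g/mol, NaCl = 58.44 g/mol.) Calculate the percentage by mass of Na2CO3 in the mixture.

n(HCl) = 0.0157 × 0.387 = 6.08 × 10^-3 mol
Let x = n(Na2CO3), y = n(NaCl).
Titrant: 2x = 6.08 × 10^-3;  mass: 105.99x + 58.44y = 0.810
Solving, x = 3.04 × 10^-3 mol, y = 8.35 × 10^-3 mol
mass of Na2CO3 = 3.04 × 10^-3 × 105.99 = 0.322 g
% Na2CO3 = 0.322 / 0.810 × 100 = 39.8 %

39.8 %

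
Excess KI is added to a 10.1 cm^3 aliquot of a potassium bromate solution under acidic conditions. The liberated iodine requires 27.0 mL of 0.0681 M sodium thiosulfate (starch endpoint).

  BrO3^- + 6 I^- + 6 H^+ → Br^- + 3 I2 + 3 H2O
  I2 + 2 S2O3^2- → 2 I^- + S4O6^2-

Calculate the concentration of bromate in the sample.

n(S2O3^2-) = 0.0270 × 0.0681 = 1.84 × 10^-3 mol
n(I2) = n(S2O3^2-)/2 = 9.19 × 10^-4 mol
From the 1:3 ratio, n(BrO3^-) in the aliquot = 1/3 × 9.19 × 10^-4 = 3.06 × 10^-4 mol
[BrO3^-] = 3.06 × 10^-4 / 0.0101 = 0.0303 mol/L

0.0303 M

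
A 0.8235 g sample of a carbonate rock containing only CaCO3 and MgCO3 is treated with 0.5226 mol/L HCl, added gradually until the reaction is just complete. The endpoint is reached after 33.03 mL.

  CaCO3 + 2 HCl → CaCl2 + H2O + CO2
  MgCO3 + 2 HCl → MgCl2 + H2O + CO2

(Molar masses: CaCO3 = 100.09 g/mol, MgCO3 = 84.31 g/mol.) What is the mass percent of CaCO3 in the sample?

73.82 %

n(HCl) = 0.03303 × 0.5226 = 0.01726 mol
Let x = n(CaCO3), y = n(MgCO3).
Titrant: 2x + 2y = 0.01726;  mass: 100.09x + 84.31y = 0.8235
Solving, x = 6.074 × 10^-3 mol, y = 2.557 × 10^-3 mol
mass of CaCO3 = 6.074 × 10^-3 × 100.09 = 0.6079 g
% CaCO3 = 0.6079 / 0.8235 × 100 = 73.82 %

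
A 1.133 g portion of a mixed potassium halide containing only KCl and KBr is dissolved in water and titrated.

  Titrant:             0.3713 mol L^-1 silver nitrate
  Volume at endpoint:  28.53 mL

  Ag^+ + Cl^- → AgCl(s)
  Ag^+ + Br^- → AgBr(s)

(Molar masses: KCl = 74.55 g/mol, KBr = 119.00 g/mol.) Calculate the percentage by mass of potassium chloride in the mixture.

18.89 %

n(AgNO3) = 0.02853 × 0.3713 = 0.01059 mol
Let x = n(KCl), y = n(KBr).
Titrant: 1x + 1y = 0.01059;  mass: 74.55x + 119.00y = 1.133
Solving, x = 2.870 × 10^-3 mol, y = 7.723 × 10^-3 mol
mass of KCl = 2.870 × 10^-3 × 74.55 = 0.2140 g
% KCl = 0.2140 / 1.133 × 100 = 18.89 %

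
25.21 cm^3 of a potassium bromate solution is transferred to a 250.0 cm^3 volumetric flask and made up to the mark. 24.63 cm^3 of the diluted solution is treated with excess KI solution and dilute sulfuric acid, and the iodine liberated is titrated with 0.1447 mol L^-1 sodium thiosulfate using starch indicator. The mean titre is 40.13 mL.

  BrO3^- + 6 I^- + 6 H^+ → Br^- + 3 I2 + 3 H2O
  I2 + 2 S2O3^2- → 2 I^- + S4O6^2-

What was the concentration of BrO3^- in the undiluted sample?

0.3897 mol/L

n(S2O3^2-) = 0.04013 × 0.1447 = 5.807 × 10^-3 mol
n(I2) = n(S2O3^2-)/2 = 2.903 × 10^-3 mol
From the 1:3 ratio, n(BrO3^-) in the aliquot = 1/3 × 2.903 × 10^-3 = 9.678 × 10^-4 mol
[BrO3^-]_dilute = 9.678 × 10^-4 / 0.02463 = 0.03929 mol/L
[BrO3^-]_original = 0.03929 × 250.0/25.21 = 0.3897 mol/L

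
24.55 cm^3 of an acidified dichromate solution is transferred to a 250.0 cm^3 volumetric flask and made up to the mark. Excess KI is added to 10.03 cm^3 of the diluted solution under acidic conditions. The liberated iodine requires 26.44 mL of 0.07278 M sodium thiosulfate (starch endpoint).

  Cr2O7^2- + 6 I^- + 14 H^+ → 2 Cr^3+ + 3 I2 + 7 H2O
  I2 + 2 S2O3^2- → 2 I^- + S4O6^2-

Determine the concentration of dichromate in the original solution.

0.3256 M

n(S2O3^2-) = 0.02644 × 0.07278 = 1.924 × 10^-3 mol
n(I2) = n(S2O3^2-)/2 = 9.622 × 10^-4 mol
From the 1:3 ratio, n(Cr2O7^2-) in the aliquot = 1/3 × 9.622 × 10^-4 = 3.207 × 10^-4 mol
[Cr2O7^2-]_dilute = 3.207 × 10^-4 / 0.01003 = 0.03198 mol/L
[Cr2O7^2-]_original = 0.03198 × 250.0/24.55 = 0.3256 mol/L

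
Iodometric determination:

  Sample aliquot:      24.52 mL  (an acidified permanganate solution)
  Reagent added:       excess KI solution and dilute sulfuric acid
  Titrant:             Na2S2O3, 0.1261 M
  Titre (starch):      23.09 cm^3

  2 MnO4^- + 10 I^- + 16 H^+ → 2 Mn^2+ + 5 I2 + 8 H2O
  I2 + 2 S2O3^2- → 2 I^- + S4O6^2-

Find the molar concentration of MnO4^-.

0.02375 M

n(S2O3^2-) = 0.02309 × 0.1261 = 2.912 × 10^-3 mol
n(I2) = n(S2O3^2-)/2 = 1.456 × 10^-3 mol
From the 2:5 ratio, n(MnO4^-) in the aliquot = 2/5 × 1.456 × 10^-3 = 5.823 × 10^-4 mol
[MnO4^-] = 5.823 × 10^-4 / 0.02452 = 0.02375 mol/L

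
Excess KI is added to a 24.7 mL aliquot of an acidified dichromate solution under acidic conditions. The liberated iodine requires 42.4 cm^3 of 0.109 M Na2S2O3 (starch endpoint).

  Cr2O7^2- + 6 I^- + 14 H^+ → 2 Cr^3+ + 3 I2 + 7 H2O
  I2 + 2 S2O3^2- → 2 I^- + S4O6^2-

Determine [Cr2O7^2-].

0.0312 M

n(S2O3^2-) = 0.0424 × 0.109 = 4.62 × 10^-3 mol
n(I2) = n(S2O3^2-)/2 = 2.31 × 10^-3 mol
From the 1:3 ratio, n(Cr2O7^2-) in the aliquot = 1/3 × 2.31 × 10^-3 = 7.70 × 10^-4 mol
[Cr2O7^2-] = 7.70 × 10^-4 / 0.0247 = 0.0312 mol/L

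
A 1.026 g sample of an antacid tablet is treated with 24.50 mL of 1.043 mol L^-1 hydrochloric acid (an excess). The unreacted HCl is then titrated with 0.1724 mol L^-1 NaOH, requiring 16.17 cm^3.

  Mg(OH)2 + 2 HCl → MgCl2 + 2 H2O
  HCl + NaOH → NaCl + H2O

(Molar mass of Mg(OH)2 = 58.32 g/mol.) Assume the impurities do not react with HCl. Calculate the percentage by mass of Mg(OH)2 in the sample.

n(HCl) added = 0.02450 × 1.043 = 0.02555 mol
n(NaOH) used in back-titration = 0.01617 × 0.1724 = 2.788 × 10^-3 mol
n(HCl) left over = 2.788 × 10^-3 mol (1:1 ratio)
n(HCl) consumed by analyte = 0.02555 − 2.788 × 10^-3 = 0.02277 mol
From the 1:2 ratio, n(Mg(OH)2) = 1/2 × 0.02277 = 0.01138 mol
mass of Mg(OH)2 = 0.01138 × 58.32 = 0.6639 g
% Mg(OH)2 = 0.6639 / 1.026 × 100 = 64.70 %

64.70 %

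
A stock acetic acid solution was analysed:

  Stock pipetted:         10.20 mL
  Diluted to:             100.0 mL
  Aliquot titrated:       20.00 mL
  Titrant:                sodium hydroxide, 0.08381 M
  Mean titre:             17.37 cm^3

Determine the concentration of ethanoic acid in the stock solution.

0.7136 M

CH3COOH + NaOH → CH3COONa + H2O
n(NaOH) = 0.01737 × 0.08381 = 1.456 × 10^-3 mol
n(CH3COOH) in the aliquot = 1.456 × 10^-3 mol (1:1 ratio)
[CH3COOH]_dilute = 1.456 × 10^-3 / 0.02000 = 0.07279 mol/L
Dilution factor = 100.0 / 10.20 = 9.804
[CH3COOH]_stock = 0.07279 × 9.804 = 0.7136 mol/L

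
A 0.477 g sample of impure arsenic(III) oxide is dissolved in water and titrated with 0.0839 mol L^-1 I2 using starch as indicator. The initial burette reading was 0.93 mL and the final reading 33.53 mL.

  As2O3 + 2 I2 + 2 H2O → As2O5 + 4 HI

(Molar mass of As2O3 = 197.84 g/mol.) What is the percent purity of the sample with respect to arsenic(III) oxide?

n(I2) = 0.0326 L × 0.0839 mol/L = 2.74 × 10^-3 mol
From the 1:2 ratio, n(As2O3) = 1/2 × 2.74 × 10^-3 = 1.37 × 10^-3 mol
mass of As2O3 = 1.37 × 10^-3 × 197.84 g/mol = 0.271 g
% As2O3 = 0.271 / 0.477 × 100 = 56.7 %

56.7 %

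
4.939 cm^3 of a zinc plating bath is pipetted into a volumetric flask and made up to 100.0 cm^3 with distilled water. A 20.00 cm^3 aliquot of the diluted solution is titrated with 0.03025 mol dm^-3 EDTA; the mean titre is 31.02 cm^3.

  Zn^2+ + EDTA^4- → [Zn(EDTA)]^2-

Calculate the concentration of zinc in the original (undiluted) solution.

0.9499 mol/L

n(EDTA) = 0.03102 × 0.03025 = 9.384 × 10^-4 mol
n(Zn2+) in the aliquot = 9.384 × 10^-4 mol (1:1 ratio)
[Zn2+]_dilute = 9.384 × 10^-4 / 0.02000 = 0.04692 mol/L
Dilution factor = 100.0 / 4.939 = 20.25
[Zn2+]_stock = 0.04692 × 20.25 = 0.9499 mol/L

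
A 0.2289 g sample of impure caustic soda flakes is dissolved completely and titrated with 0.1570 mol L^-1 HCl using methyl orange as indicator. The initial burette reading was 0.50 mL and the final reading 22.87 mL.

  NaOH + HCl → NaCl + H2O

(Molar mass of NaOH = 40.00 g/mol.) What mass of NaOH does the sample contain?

0.1405 g

n(HCl) = 0.02237 L × 0.1570 mol/L = 3.512 × 10^-3 mol
n(NaOH) = 3.512 × 10^-3 mol (1:1 ratio)
mass of NaOH = 3.512 × 10^-3 × 40.00 g/mol = 0.1405 g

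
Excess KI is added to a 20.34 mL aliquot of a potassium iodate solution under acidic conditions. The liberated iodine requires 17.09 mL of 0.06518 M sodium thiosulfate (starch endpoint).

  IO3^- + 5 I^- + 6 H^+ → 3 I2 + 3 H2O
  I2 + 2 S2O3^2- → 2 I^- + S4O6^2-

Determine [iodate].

0.009128 M

n(S2O3^2-) = 0.01709 × 0.06518 = 1.114 × 10^-3 mol
n(I2) = n(S2O3^2-)/2 = 5.570 × 10^-4 mol
From the 1:3 ratio, n(IO3^-) in the aliquot = 1/3 × 5.570 × 10^-4 = 1.857 × 10^-4 mol
[IO3^-] = 1.857 × 10^-4 / 0.02034 = 0.009128 mol/L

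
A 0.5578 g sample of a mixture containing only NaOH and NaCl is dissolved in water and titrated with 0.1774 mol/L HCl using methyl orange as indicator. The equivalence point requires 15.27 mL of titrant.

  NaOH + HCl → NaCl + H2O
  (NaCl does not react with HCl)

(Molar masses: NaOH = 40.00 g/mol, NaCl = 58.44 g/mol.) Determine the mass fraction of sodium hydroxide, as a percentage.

19.43 %

n(HCl) = 0.01527 × 0.1774 = 2.709 × 10^-3 mol
Let x = n(NaOH), y = n(NaCl).
Titrant: 1x = 2.709 × 10^-3;  mass: 40.00x + 58.44y = 0.5578
Solving, x = 2.709 × 10^-3 mol, y = 7.691 × 10^-3 mol
mass of NaOH = 2.709 × 10^-3 × 40.00 = 0.1084 g
% NaOH = 0.1084 / 0.5578 × 100 = 19.43 %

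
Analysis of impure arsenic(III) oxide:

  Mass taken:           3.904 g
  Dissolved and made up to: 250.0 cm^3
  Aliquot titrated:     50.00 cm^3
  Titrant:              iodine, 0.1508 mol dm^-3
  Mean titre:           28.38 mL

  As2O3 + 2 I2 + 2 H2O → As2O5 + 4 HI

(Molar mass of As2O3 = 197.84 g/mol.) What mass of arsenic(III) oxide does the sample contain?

n(I2) per titration = 0.02838 × 0.1508 = 4.280 × 10^-3 mol
From the 1:2 ratio, n(As2O3) in each aliquot = 1/2 × 4.280 × 10^-3 = 2.140 × 10^-3 mol
n(As2O3) in the whole flask = 2.140 × 10^-3 × 250.0/50.00 = 0.01070 mol
mass of As2O3 = 0.01070 × 197.84 = 2.117 g

2.117 g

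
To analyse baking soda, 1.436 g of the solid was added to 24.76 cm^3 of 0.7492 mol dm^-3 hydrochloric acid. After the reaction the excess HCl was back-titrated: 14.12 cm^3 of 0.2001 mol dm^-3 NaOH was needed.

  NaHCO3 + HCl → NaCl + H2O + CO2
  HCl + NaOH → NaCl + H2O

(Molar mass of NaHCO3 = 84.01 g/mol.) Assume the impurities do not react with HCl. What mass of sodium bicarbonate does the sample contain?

1.321 g

n(HCl) added = 0.02476 × 0.7492 = 0.01855 mol
n(NaOH) used in back-titration = 0.01412 × 0.2001 = 2.825 × 10^-3 mol
n(HCl) left over = 2.825 × 10^-3 mol (1:1 ratio)
n(HCl) consumed by analyte = 0.01855 − 2.825 × 10^-3 = 0.01572 mol
n(NaHCO3) = 0.01572 mol (1:1 ratio)
mass of NaHCO3 = 0.01572 × 84.01 = 1.321 g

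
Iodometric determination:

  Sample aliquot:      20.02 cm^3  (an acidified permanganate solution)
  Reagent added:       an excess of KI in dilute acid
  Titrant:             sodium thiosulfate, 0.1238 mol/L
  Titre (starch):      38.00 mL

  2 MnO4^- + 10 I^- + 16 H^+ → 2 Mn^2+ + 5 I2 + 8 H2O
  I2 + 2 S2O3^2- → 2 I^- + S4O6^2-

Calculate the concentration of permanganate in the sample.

n(S2O3^2-) = 0.03800 × 0.1238 = 4.704 × 10^-3 mol
n(I2) = n(S2O3^2-)/2 = 2.352 × 10^-3 mol
From the 2:5 ratio, n(MnO4^-) in the aliquot = 2/5 × 2.352 × 10^-3 = 9.409 × 10^-4 mol
[MnO4^-] = 9.409 × 10^-4 / 0.02002 = 0.04700 mol/L

0.04700 mol/L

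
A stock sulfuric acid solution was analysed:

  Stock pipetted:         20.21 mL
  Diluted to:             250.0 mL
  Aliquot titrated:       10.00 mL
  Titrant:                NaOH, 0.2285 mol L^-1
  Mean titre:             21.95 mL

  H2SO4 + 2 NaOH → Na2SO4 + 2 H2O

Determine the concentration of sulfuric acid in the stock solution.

n(NaOH) = 0.02195 × 0.2285 = 5.016 × 10^-3 mol
From the 1:2 ratio, n(H2SO4) in the aliquot = 1/2 × 5.016 × 10^-3 = 2.508 × 10^-3 mol
[H2SO4]_dilute = 2.508 × 10^-3 / 0.01000 = 0.2508 mol/L
Dilution factor = 250.0 / 20.21 = 12.37
[H2SO4]_stock = 0.2508 × 12.37 = 3.102 mol/L

3.102 mol/L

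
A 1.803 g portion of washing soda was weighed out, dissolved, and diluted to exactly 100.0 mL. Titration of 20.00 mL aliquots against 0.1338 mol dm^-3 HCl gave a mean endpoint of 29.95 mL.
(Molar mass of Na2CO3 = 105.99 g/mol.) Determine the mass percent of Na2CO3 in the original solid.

Na2CO3 + 2 HCl → 2 NaCl + H2O + CO2
n(HCl) per titration = 0.02995 × 0.1338 = 4.007 × 10^-3 mol
From the 1:2 ratio, n(Na2CO3) in each aliquot = 1/2 × 4.007 × 10^-3 = 2.004 × 10^-3 mol
n(Na2CO3) in the whole flask = 2.004 × 10^-3 × 100.0/20.00 = 0.01002 mol
mass of Na2CO3 = 0.01002 × 105.99 = 1.062 g
% Na2CO3 = 1.062 / 1.803 × 100 = 58.89 %

58.89 %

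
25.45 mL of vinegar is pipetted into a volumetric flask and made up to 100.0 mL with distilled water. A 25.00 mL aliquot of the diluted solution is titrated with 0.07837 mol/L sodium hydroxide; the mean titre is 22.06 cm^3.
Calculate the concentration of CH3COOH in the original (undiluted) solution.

CH3COOH + NaOH → CH3COONa + H2O
n(NaOH) = 0.02206 × 0.07837 = 1.729 × 10^-3 mol
n(CH3COOH) in the aliquot = 1.729 × 10^-3 mol (1:1 ratio)
[CH3COOH]_dilute = 1.729 × 10^-3 / 0.02500 = 0.06915 mol/L
Dilution factor = 100.0 / 25.45 = 3.929
[CH3COOH]_stock = 0.06915 × 3.929 = 0.2717 mol/L

0.2717 mol/L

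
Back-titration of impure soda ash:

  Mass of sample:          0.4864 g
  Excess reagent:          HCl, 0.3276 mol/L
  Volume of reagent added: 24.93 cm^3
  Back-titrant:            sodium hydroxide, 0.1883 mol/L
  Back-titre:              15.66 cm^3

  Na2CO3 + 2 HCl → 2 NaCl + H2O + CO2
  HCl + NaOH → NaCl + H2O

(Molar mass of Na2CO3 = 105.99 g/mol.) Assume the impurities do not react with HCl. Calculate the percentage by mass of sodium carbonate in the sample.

n(HCl) added = 0.02493 × 0.3276 = 8.167 × 10^-3 mol
n(NaOH) used in back-titration = 0.01566 × 0.1883 = 2.949 × 10^-3 mol
n(HCl) left over = 2.949 × 10^-3 mol (1:1 ratio)
n(HCl) consumed by analyte = 8.167 × 10^-3 − 2.949 × 10^-3 = 5.218 × 10^-3 mol
From the 1:2 ratio, n(Na2CO3) = 1/2 × 5.218 × 10^-3 = 2.609 × 10^-3 mol
mass of Na2CO3 = 2.609 × 10^-3 × 105.99 = 0.2765 g
% Na2CO3 = 0.2765 / 0.4864 × 100 = 56.86 %

56.86 %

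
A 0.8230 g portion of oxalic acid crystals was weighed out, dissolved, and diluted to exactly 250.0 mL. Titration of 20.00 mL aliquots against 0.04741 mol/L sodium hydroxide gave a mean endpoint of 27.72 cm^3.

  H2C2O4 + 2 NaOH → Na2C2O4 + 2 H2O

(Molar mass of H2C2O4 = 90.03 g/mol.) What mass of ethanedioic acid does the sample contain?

n(NaOH) per titration = 0.02772 × 0.04741 = 1.314 × 10^-3 mol
From the 1:2 ratio, n(H2C2O4) in each aliquot = 1/2 × 1.314 × 10^-3 = 6.571 × 10^-4 mol
n(H2C2O4) in the whole flask = 6.571 × 10^-4 × 250.0/20.00 = 8.214 × 10^-3 mol
mass of H2C2O4 = 8.214 × 10^-3 × 90.03 = 0.7395 g

0.7395 g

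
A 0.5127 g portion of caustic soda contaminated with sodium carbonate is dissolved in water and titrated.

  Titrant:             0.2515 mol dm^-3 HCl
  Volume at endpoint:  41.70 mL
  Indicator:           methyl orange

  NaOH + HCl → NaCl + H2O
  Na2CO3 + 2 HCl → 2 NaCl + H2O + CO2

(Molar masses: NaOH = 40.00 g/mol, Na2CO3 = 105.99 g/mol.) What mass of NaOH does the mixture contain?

0.1326 g

n(HCl) = 0.04170 × 0.2515 = 0.01049 mol
Let x = n(NaOH), y = n(Na2CO3).
Titrant: 1x + 2y = 0.01049;  mass: 40.00x + 105.99y = 0.5127
Solving, x = 3.316 × 10^-3 mol, y = 3.586 × 10^-3 mol
mass of NaOH = 3.316 × 10^-3 × 40.00 = 0.1326 g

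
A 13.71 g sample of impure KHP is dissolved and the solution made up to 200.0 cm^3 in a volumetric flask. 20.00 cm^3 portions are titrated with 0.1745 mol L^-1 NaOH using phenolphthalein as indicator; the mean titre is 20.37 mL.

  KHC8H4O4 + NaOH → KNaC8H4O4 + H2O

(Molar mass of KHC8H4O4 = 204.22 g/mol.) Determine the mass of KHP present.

7.259 g

n(NaOH) per titration = 0.02037 × 0.1745 = 3.555 × 10^-3 mol
n(KHC8H4O4) in each aliquot = 3.555 × 10^-3 mol (1:1 ratio)
n(KHC8H4O4) in the whole flask = 3.555 × 10^-3 × 200.0/20.00 = 0.03555 mol
mass of KHC8H4O4 = 0.03555 × 204.22 = 7.259 g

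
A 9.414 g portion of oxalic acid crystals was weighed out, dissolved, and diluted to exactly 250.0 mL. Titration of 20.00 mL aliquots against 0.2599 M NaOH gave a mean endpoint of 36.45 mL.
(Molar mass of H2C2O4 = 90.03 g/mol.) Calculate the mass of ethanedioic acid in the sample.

5.331 g

H2C2O4 + 2 NaOH → Na2C2O4 + 2 H2O
n(NaOH) per titration = 0.03645 × 0.2599 = 9.473 × 10^-3 mol
From the 1:2 ratio, n(H2C2O4) in each aliquot = 1/2 × 9.473 × 10^-3 = 4.737 × 10^-3 mol
n(H2C2O4) in the whole flask = 4.737 × 10^-3 × 250.0/20.00 = 0.05921 mol
mass of H2C2O4 = 0.05921 × 90.03 = 5.331 g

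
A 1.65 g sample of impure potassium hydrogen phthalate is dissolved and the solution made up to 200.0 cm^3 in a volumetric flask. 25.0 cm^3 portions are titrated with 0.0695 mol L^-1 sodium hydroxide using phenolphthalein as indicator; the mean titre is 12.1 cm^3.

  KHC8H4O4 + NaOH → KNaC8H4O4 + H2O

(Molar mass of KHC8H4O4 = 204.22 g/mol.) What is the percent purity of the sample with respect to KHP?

n(NaOH) per titration = 0.0121 × 0.0695 = 8.41 × 10^-4 mol
n(KHC8H4O4) in each aliquot = 8.41 × 10^-4 mol (1:1 ratio)
n(KHC8H4O4) in the whole flask = 8.41 × 10^-4 × 200.0/25.0 = 6.73 × 10^-3 mol
mass of KHC8H4O4 = 6.73 × 10^-3 × 204.22 = 1.37 g
% KHC8H4O4 = 1.37 / 1.65 × 100 = 83.3 %

83.3 %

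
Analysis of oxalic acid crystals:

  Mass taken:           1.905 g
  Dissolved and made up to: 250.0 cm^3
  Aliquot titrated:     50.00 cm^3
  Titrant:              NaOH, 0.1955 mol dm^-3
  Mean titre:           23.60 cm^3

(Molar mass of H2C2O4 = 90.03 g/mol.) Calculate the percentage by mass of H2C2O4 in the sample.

H2C2O4 + 2 NaOH → Na2C2O4 + 2 H2O
n(NaOH) per titration = 0.02360 × 0.1955 = 4.614 × 10^-3 mol
From the 1:2 ratio, n(H2C2O4) in each aliquot = 1/2 × 4.614 × 10^-3 = 2.307 × 10^-3 mol
n(H2C2O4) in the whole flask = 2.307 × 10^-3 × 250.0/50.00 = 0.01153 mol
mass of H2C2O4 = 0.01153 × 90.03 = 1.038 g
% H2C2O4 = 1.038 / 1.905 × 100 = 54.51 %

54.51 %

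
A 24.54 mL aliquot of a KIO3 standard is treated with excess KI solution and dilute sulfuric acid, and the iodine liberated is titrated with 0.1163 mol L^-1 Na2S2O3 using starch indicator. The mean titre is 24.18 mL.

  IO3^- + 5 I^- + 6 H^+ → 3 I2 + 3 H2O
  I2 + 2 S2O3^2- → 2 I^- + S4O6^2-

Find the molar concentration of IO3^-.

n(S2O3^2-) = 0.02418 × 0.1163 = 2.812 × 10^-3 mol
n(I2) = n(S2O3^2-)/2 = 1.406 × 10^-3 mol
From the 1:3 ratio, n(IO3^-) in the aliquot = 1/3 × 1.406 × 10^-3 = 4.687 × 10^-4 mol
[IO3^-] = 4.687 × 10^-4 / 0.02454 = 0.01910 mol/L

0.01910 mol/L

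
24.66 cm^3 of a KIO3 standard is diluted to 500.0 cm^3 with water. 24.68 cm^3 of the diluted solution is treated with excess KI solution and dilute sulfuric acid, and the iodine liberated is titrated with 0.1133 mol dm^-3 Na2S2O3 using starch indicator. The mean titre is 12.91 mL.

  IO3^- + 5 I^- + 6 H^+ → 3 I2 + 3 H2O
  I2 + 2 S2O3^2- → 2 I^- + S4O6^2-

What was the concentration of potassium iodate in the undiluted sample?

0.2003 mol/L

n(S2O3^2-) = 0.01291 × 0.1133 = 1.463 × 10^-3 mol
n(I2) = n(S2O3^2-)/2 = 7.314 × 10^-4 mol
From the 1:3 ratio, n(IO3^-) in the aliquot = 1/3 × 7.314 × 10^-4 = 2.438 × 10^-4 mol
[IO3^-]_dilute = 2.438 × 10^-4 / 0.02468 = 0.009878 mol/L
[IO3^-]_original = 0.009878 × 500.0/24.66 = 0.2003 mol/L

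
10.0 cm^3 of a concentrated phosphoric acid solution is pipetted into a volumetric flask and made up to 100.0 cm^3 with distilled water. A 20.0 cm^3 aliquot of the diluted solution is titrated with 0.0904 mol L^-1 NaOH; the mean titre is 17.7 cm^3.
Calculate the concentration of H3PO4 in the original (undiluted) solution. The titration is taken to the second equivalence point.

H3PO4 + 2 NaOH → Na2HPO4 + 2 H2O
n(NaOH) = 0.0177 × 0.0904 = 1.60 × 10^-3 mol
From the 1:2 ratio, n(H3PO4) in the aliquot = 1/2 × 1.60 × 10^-3 = 8.00 × 10^-4 mol
[H3PO4]_dilute = 8.00 × 10^-4 / 0.0200 = 0.0400 mol/L
Dilution factor = 100.0 / 10.0 = 10.00
[H3PO4]_stock = 0.0400 × 10.00 = 0.400 mol/L

0.400 mol/L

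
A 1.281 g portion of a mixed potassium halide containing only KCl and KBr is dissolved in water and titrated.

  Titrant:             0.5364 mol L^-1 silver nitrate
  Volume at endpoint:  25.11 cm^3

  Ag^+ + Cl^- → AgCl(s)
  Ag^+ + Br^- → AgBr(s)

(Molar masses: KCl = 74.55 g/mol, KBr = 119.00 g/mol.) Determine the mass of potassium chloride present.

0.5397 g

n(AgNO3) = 0.02511 × 0.5364 = 0.01347 mol
Let x = n(KCl), y = n(KBr).
Titrant: 1x + 1y = 0.01347;  mass: 74.55x + 119.00y = 1.281
Solving, x = 7.240 × 10^-3 mol, y = 6.229 × 10^-3 mol
mass of KCl = 7.240 × 10^-3 × 74.55 = 0.5397 g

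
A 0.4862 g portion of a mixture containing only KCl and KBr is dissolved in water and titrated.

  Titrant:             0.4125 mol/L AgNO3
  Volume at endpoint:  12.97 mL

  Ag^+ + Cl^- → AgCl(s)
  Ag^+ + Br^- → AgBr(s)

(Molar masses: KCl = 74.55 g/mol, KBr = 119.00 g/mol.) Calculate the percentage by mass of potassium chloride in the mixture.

n(AgNO3) = 0.01297 × 0.4125 = 5.350 × 10^-3 mol
Let x = n(KCl), y = n(KBr).
Titrant: 1x + 1y = 5.350 × 10^-3;  mass: 74.55x + 119.00y = 0.4862
Solving, x = 3.385 × 10^-3 mol, y = 1.965 × 10^-3 mol
mass of KCl = 3.385 × 10^-3 × 74.55 = 0.2524 g
% KCl = 0.2524 / 0.4862 × 100 = 51.90 %

51.90 %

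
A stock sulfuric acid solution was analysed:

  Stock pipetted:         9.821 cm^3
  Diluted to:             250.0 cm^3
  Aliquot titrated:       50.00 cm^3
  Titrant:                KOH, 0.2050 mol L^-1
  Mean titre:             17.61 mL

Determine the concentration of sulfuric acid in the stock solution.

0.9190 mol/L

H2SO4 + 2 KOH → K2SO4 + 2 H2O
n(KOH) = 0.01761 × 0.2050 = 3.610 × 10^-3 mol
From the 1:2 ratio, n(H2SO4) in the aliquot = 1/2 × 3.610 × 10^-3 = 1.805 × 10^-3 mol
[H2SO4]_dilute = 1.805 × 10^-3 / 0.05000 = 0.03610 mol/L
Dilution factor = 250.0 / 9.821 = 25.46
[H2SO4]_stock = 0.03610 × 25.46 = 0.9190 mol/L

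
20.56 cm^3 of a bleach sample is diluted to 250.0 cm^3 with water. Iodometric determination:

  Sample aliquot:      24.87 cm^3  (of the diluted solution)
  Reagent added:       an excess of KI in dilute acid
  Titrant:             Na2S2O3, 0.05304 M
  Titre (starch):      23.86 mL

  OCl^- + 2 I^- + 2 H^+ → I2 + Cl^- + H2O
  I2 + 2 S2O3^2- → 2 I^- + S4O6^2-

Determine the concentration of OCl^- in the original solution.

0.3094 M

n(S2O3^2-) = 0.02386 × 0.05304 = 1.266 × 10^-3 mol
n(I2) = n(S2O3^2-)/2 = 6.328 × 10^-4 mol
n(OCl^-) in the aliquot = 6.328 × 10^-4 mol (1:1 ratio)
[OCl^-]_dilute = 6.328 × 10^-4 / 0.02487 = 0.02544 mol/L
[OCl^-]_original = 0.02544 × 250.0/20.56 = 0.3094 mol/L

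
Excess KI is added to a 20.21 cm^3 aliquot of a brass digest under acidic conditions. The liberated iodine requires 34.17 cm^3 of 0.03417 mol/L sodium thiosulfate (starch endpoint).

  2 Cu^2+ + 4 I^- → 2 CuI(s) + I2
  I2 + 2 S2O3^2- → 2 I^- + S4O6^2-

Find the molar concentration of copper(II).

0.05777 mol/L

n(S2O3^2-) = 0.03417 × 0.03417 = 1.168 × 10^-3 mol
n(I2) = n(S2O3^2-)/2 = 5.838 × 10^-4 mol
From the 2:1 ratio, n(Cu2+) in the aliquot = 2/1 × 5.838 × 10^-4 = 1.168 × 10^-3 mol
[Cu2+] = 1.168 × 10^-3 / 0.02021 = 0.05777 mol/L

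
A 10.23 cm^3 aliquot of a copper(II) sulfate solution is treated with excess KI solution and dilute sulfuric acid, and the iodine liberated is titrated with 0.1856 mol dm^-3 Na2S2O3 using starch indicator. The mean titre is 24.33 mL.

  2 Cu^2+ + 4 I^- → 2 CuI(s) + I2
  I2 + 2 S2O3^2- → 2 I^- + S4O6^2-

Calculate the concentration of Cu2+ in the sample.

n(S2O3^2-) = 0.02433 × 0.1856 = 4.516 × 10^-3 mol
n(I2) = n(S2O3^2-)/2 = 2.258 × 10^-3 mol
From the 2:1 ratio, n(Cu2+) in the aliquot = 2/1 × 2.258 × 10^-3 = 4.516 × 10^-3 mol
[Cu2+] = 4.516 × 10^-3 / 0.01023 = 0.4414 mol/L

0.4414 mol/L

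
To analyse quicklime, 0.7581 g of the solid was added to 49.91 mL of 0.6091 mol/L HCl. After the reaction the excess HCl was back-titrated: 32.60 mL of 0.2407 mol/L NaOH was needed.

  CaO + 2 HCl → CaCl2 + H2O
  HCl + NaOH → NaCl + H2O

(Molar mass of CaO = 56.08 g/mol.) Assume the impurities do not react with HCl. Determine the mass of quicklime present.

0.6324 g

n(HCl) added = 0.04991 × 0.6091 = 0.03040 mol
n(NaOH) used in back-titration = 0.03260 × 0.2407 = 7.847 × 10^-3 mol
n(HCl) left over = 7.847 × 10^-3 mol (1:1 ratio)
n(HCl) consumed by analyte = 0.03040 − 7.847 × 10^-3 = 0.02255 mol
From the 1:2 ratio, n(CaO) = 1/2 × 0.02255 = 0.01128 mol
mass of CaO = 0.01128 × 56.08 = 0.6324 g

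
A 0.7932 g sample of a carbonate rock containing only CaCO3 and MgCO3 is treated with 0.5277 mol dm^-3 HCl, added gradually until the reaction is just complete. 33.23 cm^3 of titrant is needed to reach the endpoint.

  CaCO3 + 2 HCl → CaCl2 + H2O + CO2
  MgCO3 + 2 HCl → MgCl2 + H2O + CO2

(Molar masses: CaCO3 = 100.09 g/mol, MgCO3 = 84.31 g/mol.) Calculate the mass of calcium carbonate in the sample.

n(HCl) = 0.03323 × 0.5277 = 0.01754 mol
Let x = n(CaCO3), y = n(MgCO3).
Titrant: 2x + 2y = 0.01754;  mass: 100.09x + 84.31y = 0.7932
Solving, x = 3.422 × 10^-3 mol, y = 5.346 × 10^-3 mol
mass of CaCO3 = 3.422 × 10^-3 × 100.09 = 0.3425 g

0.3425 g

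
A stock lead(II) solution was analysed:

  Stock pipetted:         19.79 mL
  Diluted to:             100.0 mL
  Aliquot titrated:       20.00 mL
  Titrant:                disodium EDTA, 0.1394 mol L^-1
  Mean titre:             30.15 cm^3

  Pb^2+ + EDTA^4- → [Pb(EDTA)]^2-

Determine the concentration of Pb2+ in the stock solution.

1.062 mol/L

n(EDTA) = 0.03015 × 0.1394 = 4.203 × 10^-3 mol
n(Pb2+) in the aliquot = 4.203 × 10^-3 mol (1:1 ratio)
[Pb2+]_dilute = 4.203 × 10^-3 / 0.02000 = 0.2101 mol/L
Dilution factor = 100.0 / 19.79 = 5.053
[Pb2+]_stock = 0.2101 × 5.053 = 1.062 mol/L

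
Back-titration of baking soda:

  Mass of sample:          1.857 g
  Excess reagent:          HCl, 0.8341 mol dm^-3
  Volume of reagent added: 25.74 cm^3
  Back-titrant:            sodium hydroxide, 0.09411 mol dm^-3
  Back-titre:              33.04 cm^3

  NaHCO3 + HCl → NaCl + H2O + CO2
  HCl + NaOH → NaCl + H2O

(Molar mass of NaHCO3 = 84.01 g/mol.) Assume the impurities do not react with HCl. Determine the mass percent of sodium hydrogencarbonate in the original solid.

n(HCl) added = 0.02574 × 0.8341 = 0.02147 mol
n(NaOH) used in back-titration = 0.03304 × 0.09411 = 3.109 × 10^-3 mol
n(HCl) left over = 3.109 × 10^-3 mol (1:1 ratio)
n(HCl) consumed by analyte = 0.02147 − 3.109 × 10^-3 = 0.01836 mol
n(NaHCO3) = 0.01836 mol (1:1 ratio)
mass of NaHCO3 = 0.01836 × 84.01 = 1.542 g
% NaHCO3 = 1.542 / 1.857 × 100 = 83.06 %

83.06 %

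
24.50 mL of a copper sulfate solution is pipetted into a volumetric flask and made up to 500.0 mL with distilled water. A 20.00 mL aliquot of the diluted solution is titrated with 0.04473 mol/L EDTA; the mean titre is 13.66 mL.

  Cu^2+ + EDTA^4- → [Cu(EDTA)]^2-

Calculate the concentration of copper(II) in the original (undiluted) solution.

n(EDTA) = 0.01366 × 0.04473 = 6.110 × 10^-4 mol
n(Cu2+) in the aliquot = 6.110 × 10^-4 mol (1:1 ratio)
[Cu2+]_dilute = 6.110 × 10^-4 / 0.02000 = 0.03055 mol/L
Dilution factor = 500.0 / 24.50 = 20.41
[Cu2+]_stock = 0.03055 × 20.41 = 0.6235 mol/L

0.6235 mol/L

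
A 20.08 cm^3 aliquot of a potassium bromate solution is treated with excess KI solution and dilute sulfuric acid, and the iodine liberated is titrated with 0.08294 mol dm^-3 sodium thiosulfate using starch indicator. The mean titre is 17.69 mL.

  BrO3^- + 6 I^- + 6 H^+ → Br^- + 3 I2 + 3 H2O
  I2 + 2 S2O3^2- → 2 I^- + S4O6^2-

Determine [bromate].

n(S2O3^2-) = 0.01769 × 0.08294 = 1.467 × 10^-3 mol
n(I2) = n(S2O3^2-)/2 = 7.336 × 10^-4 mol
From the 1:3 ratio, n(BrO3^-) in the aliquot = 1/3 × 7.336 × 10^-4 = 2.445 × 10^-4 mol
[BrO3^-] = 2.445 × 10^-4 / 0.02008 = 0.01218 mol/L

0.01218 mol/L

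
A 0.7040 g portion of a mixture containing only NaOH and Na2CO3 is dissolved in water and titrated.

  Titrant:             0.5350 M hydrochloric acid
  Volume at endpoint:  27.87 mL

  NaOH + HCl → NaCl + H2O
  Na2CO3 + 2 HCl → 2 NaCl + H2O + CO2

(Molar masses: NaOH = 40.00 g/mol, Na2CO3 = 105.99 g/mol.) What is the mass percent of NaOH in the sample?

n(HCl) = 0.02787 × 0.5350 = 0.01491 mol
Let x = n(NaOH), y = n(Na2CO3).
Titrant: 1x + 2y = 0.01491;  mass: 40.00x + 105.99y = 0.7040
Solving, x = 6.632 × 10^-3 mol, y = 4.139 × 10^-3 mol
mass of NaOH = 6.632 × 10^-3 × 40.00 = 0.2653 g
% NaOH = 0.2653 / 0.7040 × 100 = 37.68 %

37.68 %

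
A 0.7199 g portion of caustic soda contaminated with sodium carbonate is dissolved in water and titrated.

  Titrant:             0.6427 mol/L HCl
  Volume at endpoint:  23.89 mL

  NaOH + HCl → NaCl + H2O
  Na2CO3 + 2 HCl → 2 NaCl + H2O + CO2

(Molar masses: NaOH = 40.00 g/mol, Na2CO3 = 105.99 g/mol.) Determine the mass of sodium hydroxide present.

0.2887 g

n(HCl) = 0.02389 × 0.6427 = 0.01535 mol
Let x = n(NaOH), y = n(Na2CO3).
Titrant: 1x + 2y = 0.01535;  mass: 40.00x + 105.99y = 0.7199
Solving, x = 7.217 × 10^-3 mol, y = 4.068 × 10^-3 mol
mass of NaOH = 7.217 × 10^-3 × 40.00 = 0.2887 g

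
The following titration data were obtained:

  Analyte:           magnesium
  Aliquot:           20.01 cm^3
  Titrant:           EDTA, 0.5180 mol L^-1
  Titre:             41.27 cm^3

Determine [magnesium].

Mg^2+ + EDTA^4- → [Mg(EDTA)]^2-
n(EDTA) = 0.04127 L × 0.5180 mol/L = 0.02138 mol
n(Mg2+) = 0.02138 mol (1:1 mole ratio)
[Mg2+] = 0.02138 mol / 0.02001 L = 1.068 mol/L

1.068 mol/L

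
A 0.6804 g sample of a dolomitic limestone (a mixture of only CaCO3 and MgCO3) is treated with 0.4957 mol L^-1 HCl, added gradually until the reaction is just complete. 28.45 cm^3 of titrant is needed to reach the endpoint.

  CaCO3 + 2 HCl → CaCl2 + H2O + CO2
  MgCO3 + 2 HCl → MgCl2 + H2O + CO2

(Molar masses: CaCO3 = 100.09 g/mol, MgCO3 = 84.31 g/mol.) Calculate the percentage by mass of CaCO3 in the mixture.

80.08 %

n(HCl) = 0.02845 × 0.4957 = 0.01410 mol
Let x = n(CaCO3), y = n(MgCO3).
Titrant: 2x + 2y = 0.01410;  mass: 100.09x + 84.31y = 0.6804
Solving, x = 5.444 × 10^-3 mol, y = 1.608 × 10^-3 mol
mass of CaCO3 = 5.444 × 10^-3 × 100.09 = 0.5449 g
% CaCO3 = 0.5449 / 0.6804 × 100 = 80.08 %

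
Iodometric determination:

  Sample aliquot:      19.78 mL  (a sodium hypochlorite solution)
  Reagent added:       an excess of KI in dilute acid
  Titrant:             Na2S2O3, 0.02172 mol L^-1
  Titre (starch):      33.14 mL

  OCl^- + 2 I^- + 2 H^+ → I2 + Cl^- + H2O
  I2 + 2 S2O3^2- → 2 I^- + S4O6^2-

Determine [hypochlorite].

0.01820 mol/L

n(S2O3^2-) = 0.03314 × 0.02172 = 7.198 × 10^-4 mol
n(I2) = n(S2O3^2-)/2 = 3.599 × 10^-4 mol
n(OCl^-) in the aliquot = 3.599 × 10^-4 mol (1:1 ratio)
[OCl^-] = 3.599 × 10^-4 / 0.01978 = 0.01820 mol/L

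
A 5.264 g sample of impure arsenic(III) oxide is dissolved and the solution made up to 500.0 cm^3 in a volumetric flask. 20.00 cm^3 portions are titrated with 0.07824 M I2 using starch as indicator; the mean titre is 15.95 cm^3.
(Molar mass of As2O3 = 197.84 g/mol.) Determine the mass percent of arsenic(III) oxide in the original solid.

58.63 %

As2O3 + 2 I2 + 2 H2O → As2O5 + 4 HI
n(I2) per titration = 0.01595 × 0.07824 = 1.248 × 10^-3 mol
From the 1:2 ratio, n(As2O3) in each aliquot = 1/2 × 1.248 × 10^-3 = 6.240 × 10^-4 mol
n(As2O3) in the whole flask = 6.240 × 10^-4 × 500.0/20.00 = 0.01560 mol
mass of As2O3 = 0.01560 × 197.84 = 3.086 g
% As2O3 = 3.086 / 5.264 × 100 = 58.63 %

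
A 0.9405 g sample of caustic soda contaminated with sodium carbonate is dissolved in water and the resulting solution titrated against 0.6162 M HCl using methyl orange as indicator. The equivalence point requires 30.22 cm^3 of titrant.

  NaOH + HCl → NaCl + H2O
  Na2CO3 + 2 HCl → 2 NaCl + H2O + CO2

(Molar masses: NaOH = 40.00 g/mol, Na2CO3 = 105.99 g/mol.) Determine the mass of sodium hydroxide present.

0.1427 g

n(HCl) = 0.03022 × 0.6162 = 0.01862 mol
Let x = n(NaOH), y = n(Na2CO3).
Titrant: 1x + 2y = 0.01862;  mass: 40.00x + 105.99y = 0.9405
Solving, x = 3.567 × 10^-3 mol, y = 7.527 × 10^-3 mol
mass of NaOH = 3.567 × 10^-3 × 40.00 = 0.1427 g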